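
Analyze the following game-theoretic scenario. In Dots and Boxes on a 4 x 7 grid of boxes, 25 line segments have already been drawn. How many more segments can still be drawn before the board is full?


Grid: 4 x 7 boxes, i.e. 5 rows and 8 columns of dots.
Horizontal edges: (rows + 1) * cols = 5 * 7 = 35
Vertical edges: rows * (cols + 1) = 4 * 8 = 32
Total edges: 35 + 32 = 67
Edges drawn: 25
Remaining: 67 - 25 = 42

42


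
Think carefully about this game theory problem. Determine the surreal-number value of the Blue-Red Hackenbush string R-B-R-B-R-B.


Edges (from ground): R-B-R-B-R-B
By Berlekamp's sign-expansion rule, a Blue-Red Hackenbush stalk has the value of the surreal number whose sign sequence is the edge sequence with B -> + and R -> -.
Sign sequence: -+-+-+
Trace the sign expansion in the surreal number tree, starting from 0:
Edge 1: R (sign -) -> bounds (-inf, 0), value = -1
Edge 2: B (sign +) -> bounds (-1, 0), value = -1/2
Edge 3: R (sign -) -> bounds (-1, -1/2), value = -3/4
Edge 4: B (sign +) -> bounds (-3/4, -1/2), value = -5/8
Edge 5: R (sign -) -> bounds (-3/4, -5/8), value = -11/16
Edge 6: B (sign +) -> bounds (-11/16, -5/8), value = -21/32
Game value = -21/32

-21/32


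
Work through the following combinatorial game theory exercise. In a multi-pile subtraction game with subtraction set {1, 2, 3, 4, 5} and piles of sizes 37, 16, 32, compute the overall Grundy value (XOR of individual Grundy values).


Subtraction set: {1, 2, 3, 4, 5}
For this subtraction set, G(n) = n mod 6 (period = max + 1 = 6).
Pile 1 (size 37): G(37) = 37 mod 6 = 1
Pile 2 (size 16): G(16) = 16 mod 6 = 4
Pile 3 (size 32): G(32) = 32 mod 6 = 2
Total Grundy value = XOR of all: 1 XOR 4 XOR 2 = 7

7


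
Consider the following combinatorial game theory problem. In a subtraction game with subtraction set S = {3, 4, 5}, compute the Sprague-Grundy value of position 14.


The subtraction set is S = {3, 4, 5}.
G(k) = mex{ G(k - s) : s in S, s <= k }. We compute iteratively: G(0) = 0.
G(1) = mex({}) = 0
G(2) = mex({}) = 0
G(3) = mex({0}) = 1
G(4) = mex({0}) = 1
G(5) = mex({0}) = 1
G(6) = mex({0, 1}) = 2
G(7) = mex({0, 1}) = 2
G(8) = mex({1}) = 0
G(9) = mex({1, 2}) = 0
G(10) = mex({1, 2}) = 0
G(11) = mex({0, 2}) = 1
G(12) = mex({0, 2}) = 1
Observe that G(8)..G(12) = 0, 0, 0, 1, 1 repeats G(0)..G(4) = 0, 0, 0, 1, 1.
For k >= max(S) = 5, G(k) is determined by the previous 5 values G(k-5)..G(k-1); a window of 5 consecutive values has recurred shifted by 8, so by induction G(k + 8) = G(k) for all k >= 0: the sequence is periodic from the start with period 8.
One period: G(0..7) = 0, 0, 0, 1, 1, 1, 2, 2.
14 mod 8 = 6, so G(14) = G(6) = 2.

2


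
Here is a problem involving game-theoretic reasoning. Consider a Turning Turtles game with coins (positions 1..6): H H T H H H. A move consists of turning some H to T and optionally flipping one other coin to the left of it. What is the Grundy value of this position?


Coins: H H T H H H
Key fact: a single head at position k behaves exactly like a Nim heap of size k (turning it to T and optionally flipping a coin at j < k corresponds to moving the heap from k to j, or to 0), and heads combine as a disjunctive sum (two heads at the same place would cancel, matching j XOR j = 0). So the Nim-value is the XOR of the 1-indexed positions of the heads.
Face-up positions (1-indexed): [1, 2, 4, 5, 6]
XOR 0 with 1: 0 XOR 1 = 1
XOR 1 with 2: 1 XOR 2 = 3
XOR 3 with 4: 3 XOR 4 = 7
XOR 7 with 5: 7 XOR 5 = 2
XOR 2 with 6: 2 XOR 6 = 4
Nim-value = 4

4


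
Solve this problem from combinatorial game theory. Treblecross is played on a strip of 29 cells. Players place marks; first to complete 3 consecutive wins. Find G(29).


Treblecross: place X on empty cells; 3-in-a-row wins.
Playing within two cells of an existing X lets the opponent win at once, so sensible play treats the cells i-2..i+2 around each X as dead. The player left with no safe cell loses, so this is a normal-play take-away game on strips of safe cells.
Placing X at cell i (0-indexed) of a strip of k safe cells leaves independent strips of sizes max(0, i-2) and max(0, k-i-3). Hence G(k) = mex{ G(max(0,i-2)) XOR G(max(0,k-i-3)) : 0 <= i < k }, with G(0) = 0.
G(1): splits (0,0):0^0=0 -> mex({0}) = 1
G(2): splits (0,0):0^0=0 -> mex({0}) = 1
G(3): splits (0,0):0^0=0 -> mex({0}) = 1
G(4): splits (0,1):0^1=1 (0,0):0^0=0 -> mex({0, 1}) = 2
G(5): splits (0,2):0^1=1 (0,1):0^1=1 (0,0):0^0=0 -> mex({0, 1}) = 2
G(6) = mex({1}) = 0
G(7) = mex({0, 1, 2}) = 3
G(8) = mex({0, 1, 2}) = 3
G(9) = mex({0, 2}) = 1
G(10) = mex({0, 2, 3}) = 1
G(11) = mex({0, 3}) = 1
G(12) = mex({1, 3}) = 0
G(13) = mex({0, 1, 2, 3}) = 4
G(14) = mex({0, 1, 2}) = 3
G(15) = mex({0, 1, 2}) = 3
G(16) = mex({0, 1, 2, 4}) = 3
G(17) = mex({0, 1, 3, 4}) = 2
G(18) = mex({0, 1, 3, 4}) = 2
G(19) = mex({0, 1, 3, 5}) = 2
G(20) = mex({0, 1, 2, 3, 5}) = 4
G(21) = mex({0, 1, 2, 3, 5}) = 4
G(22) = mex({1, 2, 6}) = 0
G(23) = mex({0, 1, 2, 3, 4, 6}) = 5
G(24) = mex({0, 1, 2, 3, 4}) = 5
G(25) = mex({0, 1, 3, 4, 7}) = 2
G(26) = mex({0, 1, 3, 4, 5, 7}) = 2
G(27) = mex({0, 1, 3, 5}) = 2
G(28) = mex({0, 1, 2, 5}) = 3
G(29) = mex({0, 1, 2, 4, 5, 6}) = 3
Therefore G(29) = 3.

3


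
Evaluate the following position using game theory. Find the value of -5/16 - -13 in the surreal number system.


x = -5/16, y = -13
Converting to common denominator: 16
x = -5/16, y = -208/16
x - y = -5/16 - -13 = 203/16

203/16


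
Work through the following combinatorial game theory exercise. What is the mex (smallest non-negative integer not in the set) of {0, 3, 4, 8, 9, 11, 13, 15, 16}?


Set = {0, 3, 4, 8, 9, 11, 13, 15, 16}
0 is in the set.
1 is NOT in the set. This is the mex.
mex = 1

1


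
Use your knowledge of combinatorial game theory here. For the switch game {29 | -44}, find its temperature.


The game is {29 | -44}, a switch {a | b} with numbers a > b.
Cooling {a | b} by t gives {a - t | b + t}, which stops being hot when a - t = b + t, i.e. at t = (a - b)/2. So the temperature of a switch is (a - b)/2.
Temperature = (Left option - Right option) / 2
= (29 - (-44)) / 2
= 73 / 2
= 73/2

73/2


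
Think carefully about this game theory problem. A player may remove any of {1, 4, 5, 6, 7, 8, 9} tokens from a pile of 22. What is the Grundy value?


The subtraction set is S = {1, 4, 5, 6, 7, 8, 9}.
G(k) = mex{ G(k - s) : s in S, s <= k }. We compute iteratively: G(0) = 0.
G(1) = mex({0}) = 1
G(2) = mex({1}) = 0
G(3) = mex({0}) = 1
G(4) = mex({0, 1}) = 2
G(5) = mex({0, 1, 2}) = 3
G(6) = mex({0, 1, 3}) = 2
G(7) = mex({0, 1, 2}) = 3
G(8) = mex({0, 1, 2, 3}) = 4
G(9) = mex({0, 1, 2, 3, 4}) = 5
G(10) = mex({0, 1, 2, 3, 5}) = 4
G(11) = mex({0, 1, 2, 3, 4}) = 5
G(12) = mex({1, 2, 3, 4, 5}) = 0
G(13) = mex({0, 2, 3, 4, 5}) = 1
G(14) = mex({1, 2, 3, 4, 5}) = 0
G(15) = mex({0, 2, 3, 4, 5}) = 1
G(16) = mex({0, 1, 3, 4, 5}) = 2
G(17) = mex({0, 1, 2, 4, 5}) = 3
G(18) = mex({0, 1, 3, 4, 5}) = 2
G(19) = mex({0, 1, 2, 4, 5}) = 3
G(20) = mex({0, 1, 2, 3, 5}) = 4
Observe that G(12)..G(20) = 0, 1, 0, 1, 2, 3, 2, 3, 4 repeats G(0)..G(8) = 0, 1, 0, 1, 2, 3, 2, 3, 4.
For k >= max(S) = 9, G(k) is determined by the previous 9 values G(k-9)..G(k-1); a window of 9 consecutive values has recurred shifted by 12, so by induction G(k + 12) = G(k) for all k >= 0: the sequence is periodic from the start with period 12.
One period: G(0..11) = 0, 1, 0, 1, 2, 3, 2, 3, 4, 5, 4, 5.
22 mod 12 = 10, so G(22) = G(10) = 4.

4


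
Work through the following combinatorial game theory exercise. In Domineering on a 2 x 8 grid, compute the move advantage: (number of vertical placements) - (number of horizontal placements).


Board is 2 x 8 (rows x cols).
Left (vertical) placements: (rows-1) * cols = 1 * 8 = 8
Right (horizontal) placements: rows * (cols-1) = 2 * 7 = 14
Advantage = Left - Right = 8 - 14 = -6

-6


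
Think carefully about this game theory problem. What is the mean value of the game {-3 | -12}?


Game = {-3 | -12}, a switch {a | b} with numbers a > b.
Its thermograph has left wall a - t and right wall b + t, which meet at t = (a - b)/2, where both equal (a + b)/2. So the mast (mean value) is at (a + b)/2.
Mean = (-3 + (-12))/2 = -15/2 = -15/2

-15/2


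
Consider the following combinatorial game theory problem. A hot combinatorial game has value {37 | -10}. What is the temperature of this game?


The game is {37 | -10}, a switch {a | b} with numbers a > b.
Cooling {a | b} by t gives {a - t | b + t}, which stops being hot when a - t = b + t, i.e. at t = (a - b)/2. So the temperature of a switch is (a - b)/2.
Temperature = (Left option - Right option) / 2
= (37 - (-10)) / 2
= 47 / 2
= 47/2

47/2


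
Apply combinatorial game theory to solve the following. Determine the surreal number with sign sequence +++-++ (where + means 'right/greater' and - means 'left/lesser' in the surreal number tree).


Sign expansion: +++-++
Rule: track bounds (lo, hi), initially (-inf, +inf). On '+', the current value becomes lo and we move to the simplest number in (value, hi): value + 1 if hi = +inf, otherwise the midpoint (value + hi)/2. On '-', the current value becomes hi and we move to value - 1 if lo = -inf, otherwise the midpoint (lo + value)/2.
Start at 0.
Step 1: sign = +, move right. Bounds: (0, +inf). Value = 1
Step 2: sign = +, move right. Bounds: (1, +inf). Value = 2
Step 3: sign = +, move right. Bounds: (2, +inf). Value = 3
Step 4: sign = -, move left. Bounds: (2, 3). Value = 5/2
Step 5: sign = +, move right. Bounds: (5/2, 3). Value = 11/4
Step 6: sign = +, move right. Bounds: (11/4, 3). Value = 23/8
The surreal number with sign expansion +++-++ is 23/8.

23/8


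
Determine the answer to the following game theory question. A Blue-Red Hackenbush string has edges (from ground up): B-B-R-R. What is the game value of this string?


Edges (from ground): B-B-R-R
By Berlekamp's sign-expansion rule, a Blue-Red Hackenbush stalk has the value of the surreal number whose sign sequence is the edge sequence with B -> + and R -> -.
Sign sequence: ++--
Trace the sign expansion in the surreal number tree, starting from 0:
Edge 1: B (sign +) -> bounds (0, +inf), value = 1
Edge 2: B (sign +) -> bounds (1, +inf), value = 2
Edge 3: R (sign -) -> bounds (1, 2), value = 3/2
Edge 4: R (sign -) -> bounds (1, 3/2), value = 5/4
Game value = 5/4

5/4


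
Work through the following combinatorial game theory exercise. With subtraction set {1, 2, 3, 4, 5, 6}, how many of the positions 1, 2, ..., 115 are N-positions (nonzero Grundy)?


Subtraction set S = {1, 2, 3, 4, 5, 6}, so G(n) = n mod 7.
G(n) = 0 when n is a multiple of 7.
Multiples of 7 in [1, 115]: 16
N-positions (nonzero Grundy) = 115 - 16 = 99

99


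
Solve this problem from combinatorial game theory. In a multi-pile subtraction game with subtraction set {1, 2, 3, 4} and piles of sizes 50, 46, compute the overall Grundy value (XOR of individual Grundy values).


Subtraction set: {1, 2, 3, 4}
For this subtraction set, G(n) = n mod 5 (period = max + 1 = 5).
Pile 1 (size 50): G(50) = 50 mod 5 = 0
Pile 2 (size 46): G(46) = 46 mod 5 = 1
Total Grundy value = XOR of all: 0 XOR 1 = 1

1


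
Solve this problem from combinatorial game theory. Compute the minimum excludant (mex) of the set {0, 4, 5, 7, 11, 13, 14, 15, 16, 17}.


Set = {0, 4, 5, 7, 11, 13, 14, 15, 16, 17}
0 is in the set.
1 is NOT in the set. This is the mex.
mex = 1

1


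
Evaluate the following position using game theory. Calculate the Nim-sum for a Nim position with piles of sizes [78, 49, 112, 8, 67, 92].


We need the XOR (exclusive or) of all pile sizes.
After XOR-ing pile 1 (size 78): 0 XOR 78 = 78
After XOR-ing pile 2 (size 49): 78 XOR 49 = 127
After XOR-ing pile 3 (size 112): 127 XOR 112 = 15
After XOR-ing pile 4 (size 8): 15 XOR 8 = 7
After XOR-ing pile 5 (size 67): 7 XOR 67 = 68
After XOR-ing pile 6 (size 92): 68 XOR 92 = 24
The Nim-value of this position is 24.

24


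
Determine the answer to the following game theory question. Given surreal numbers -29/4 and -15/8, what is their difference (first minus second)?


x = -29/4, y = -15/8
Converting to common denominator: 8
x = -58/8, y = -15/8
x - y = -29/4 - -15/8 = -43/8

-43/8


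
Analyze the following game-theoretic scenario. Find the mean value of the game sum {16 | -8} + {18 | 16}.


G1 = {16 | -8}, G2 = {18 | 16}
Each is a switch {a | b} with numbers a > b; its mean value is (a + b)/2, and mean value is additive over game sums: m(G1 + G2) = m(G1) + m(G2).
Mean of G1 = (16 + (-8))/2 = 8/2 = 4
Mean of G2 = (18 + (16))/2 = 34/2 = 17
Mean of G1 + G2 = 4 + 17 = 21

21


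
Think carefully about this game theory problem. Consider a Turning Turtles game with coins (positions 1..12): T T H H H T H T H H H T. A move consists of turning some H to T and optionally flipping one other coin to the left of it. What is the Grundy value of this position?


Coins: T T H H H T H T H H H T
Key fact: a single head at position k behaves exactly like a Nim heap of size k (turning it to T and optionally flipping a coin at j < k corresponds to moving the heap from k to j, or to 0), and heads combine as a disjunctive sum (two heads at the same place would cancel, matching j XOR j = 0). So the Nim-value is the XOR of the 1-indexed positions of the heads.
Face-up positions (1-indexed): [3, 4, 5, 7, 9, 10, 11]
XOR 0 with 3: 0 XOR 3 = 3
XOR 3 with 4: 3 XOR 4 = 7
XOR 7 with 5: 7 XOR 5 = 2
XOR 2 with 7: 2 XOR 7 = 5
XOR 5 with 9: 5 XOR 9 = 12
XOR 12 with 10: 12 XOR 10 = 6
XOR 6 with 11: 6 XOR 11 = 13
Nim-value = 13

13


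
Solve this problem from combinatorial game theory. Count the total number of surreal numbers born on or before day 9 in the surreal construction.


Day 0: {|} = 0 is born. Count = 1.
Day n: the number of surreal numbers born by day n is 2^(n+1) - 1.
By day 0: 2^1 - 1 = 1
By day 1: 2^2 - 1 = 3
By day 2: 2^3 - 1 = 7
By day 3: 2^4 - 1 = 15
By day 4: 2^5 - 1 = 31
By day 5: 2^6 - 1 = 63
By day 6: 2^7 - 1 = 127
By day 7: 2^8 - 1 = 255
By day 8: 2^9 - 1 = 511
By day 9: 2^10 - 1 = 1023
By day 9: 1023 surreal numbers.

1023


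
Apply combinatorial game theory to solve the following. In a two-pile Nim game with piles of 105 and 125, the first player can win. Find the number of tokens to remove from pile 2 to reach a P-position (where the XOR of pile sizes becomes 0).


Piles: 105 and 125
Current XOR: 105 XOR 125 = 20 (non-zero, so this is an N-position).
To make the XOR zero, we need to find a move that balances the piles.
For pile 2 (size 125): target = 125 XOR 20 = 105
We reduce pile 2 from 125 to 105.
Tokens removed: 125 - 105 = 20
Verification: 105 XOR 105 = 0

20


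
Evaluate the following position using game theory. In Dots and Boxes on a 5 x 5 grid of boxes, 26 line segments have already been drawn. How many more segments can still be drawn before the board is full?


Grid: 5 x 5 boxes, i.e. 6 rows and 6 columns of dots.
Horizontal edges: (rows + 1) * cols = 6 * 5 = 30
Vertical edges: rows * (cols + 1) = 5 * 6 = 30
Total edges: 30 + 30 = 60
Edges drawn: 26
Remaining: 60 - 26 = 34

34


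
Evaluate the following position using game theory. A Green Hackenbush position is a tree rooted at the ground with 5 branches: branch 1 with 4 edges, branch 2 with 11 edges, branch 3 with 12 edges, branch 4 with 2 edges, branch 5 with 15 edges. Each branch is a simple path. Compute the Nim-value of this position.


The tree has 5 branches from the ground vertex.
In Green Hackenbush, the Nim-value of a simple path of length k is k.
Branch 1: length 4, Nim-value = 4
Branch 2: length 11, Nim-value = 11
Branch 3: length 12, Nim-value = 12
Branch 4: length 2, Nim-value = 2
Branch 5: length 15, Nim-value = 15
Total Nim-value = XOR of all branch values:
0 XOR 4 = 4
4 XOR 11 = 15
15 XOR 12 = 3
3 XOR 2 = 1
1 XOR 15 = 14
Nim-value of the tree = 14

14


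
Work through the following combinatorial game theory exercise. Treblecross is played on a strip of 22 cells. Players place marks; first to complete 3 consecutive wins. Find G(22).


Treblecross: place X on empty cells; 3-in-a-row wins.
Playing within two cells of an existing X lets the opponent win at once, so sensible play treats the cells i-2..i+2 around each X as dead. The player left with no safe cell loses, so this is a normal-play take-away game on strips of safe cells.
Placing X at cell i (0-indexed) of a strip of k safe cells leaves independent strips of sizes max(0, i-2) and max(0, k-i-3). Hence G(k) = mex{ G(max(0,i-2)) XOR G(max(0,k-i-3)) : 0 <= i < k }, with G(0) = 0.
G(1): splits (0,0):0^0=0 -> mex({0}) = 1
G(2): splits (0,0):0^0=0 -> mex({0}) = 1
G(3): splits (0,0):0^0=0 -> mex({0}) = 1
G(4): splits (0,1):0^1=1 (0,0):0^0=0 -> mex({0, 1}) = 2
G(5): splits (0,2):0^1=1 (0,1):0^1=1 (0,0):0^0=0 -> mex({0, 1}) = 2
G(6) = mex({1}) = 0
G(7) = mex({0, 1, 2}) = 3
G(8) = mex({0, 1, 2}) = 3
G(9) = mex({0, 2}) = 1
G(10) = mex({0, 2, 3}) = 1
G(11) = mex({0, 3}) = 1
G(12) = mex({1, 3}) = 0
G(13) = mex({0, 1, 2, 3}) = 4
G(14) = mex({0, 1, 2}) = 3
G(15) = mex({0, 1, 2}) = 3
G(16) = mex({0, 1, 2, 4}) = 3
G(17) = mex({0, 1, 3, 4}) = 2
G(18) = mex({0, 1, 3, 4}) = 2
G(19) = mex({0, 1, 3, 5}) = 2
G(20) = mex({0, 1, 2, 3, 5}) = 4
G(21) = mex({0, 1, 2, 3, 5}) = 4
G(22) = mex({1, 2, 6}) = 0
Therefore G(22) = 0.

0


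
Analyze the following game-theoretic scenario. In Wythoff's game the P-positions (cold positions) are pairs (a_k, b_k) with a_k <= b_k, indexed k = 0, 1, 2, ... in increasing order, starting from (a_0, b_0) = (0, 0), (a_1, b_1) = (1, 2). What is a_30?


By Wythoff's theorem, a_k = floor(k * phi) and b_k = floor(k * phi^2) = a_k + k, where phi = (1 + sqrt(5))/2 is the golden ratio.
phi = (1 + sqrt(5))/2 = 1.618034
k = 30
k * phi = 30 * 1.618034 = 48.541020
a_30 = floor(k * phi) = 48

48


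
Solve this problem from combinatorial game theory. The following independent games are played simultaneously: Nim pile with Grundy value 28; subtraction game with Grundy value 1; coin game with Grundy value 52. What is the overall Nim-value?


By the Sprague-Grundy theorem, the Grundy value of a sum of games is the XOR of individual Grundy values.
Nim pile: Grundy value = 28. Running XOR: 0 XOR 28 = 28
subtraction game: Grundy value = 1. Running XOR: 28 XOR 1 = 29
coin game: Grundy value = 52. Running XOR: 29 XOR 52 = 41
The combined Grundy value is 41.

41


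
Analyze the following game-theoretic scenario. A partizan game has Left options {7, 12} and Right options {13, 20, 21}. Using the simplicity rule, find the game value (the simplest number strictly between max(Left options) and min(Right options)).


Left options: {7, 12}, max = 12
Right options: {13, 20, 21}, min = 13
All options are numbers and max(Left) < min(Right), so by the simplicity theorem the value is the simplest (earliest-born) number strictly between 12 and 13.
No integer lies strictly between 12 and 13, so the value is the dyadic rational m/2^k in the interval with the smallest k (then m odd); search k = 1, 2, ...:
Denominator 2: 25/2 lies strictly between 12 and 13 -- found.
The simplest number in the interval is 25/2.
Game value = 25/2

25/2


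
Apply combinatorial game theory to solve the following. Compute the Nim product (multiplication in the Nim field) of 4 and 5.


Nim multiplication is bilinear over XOR: (u XOR v) * w = (u*w) XOR (v*w).
So we split each operand into its bit components and XOR the pairwise Nim products.
4 = 4 (as XOR of powers of 2).
5 = 1 + 4 (as XOR of powers of 2).
Using the standard Nim-product table on single bits:
  2*2 = 3,   2*4 = 8,   2*8 = 12,
  4*4 = 6,   4*8 = 11,  8*8 = 13,
and  1*x = x (identity), k*l = l*k (commutative).
Pairwise Nim products:
  4 * 1 = 4
  4 * 4 = 6
XOR them: 4 XOR 6 = 2.
Result: 4 * 5 = 2 (in Nim).

2


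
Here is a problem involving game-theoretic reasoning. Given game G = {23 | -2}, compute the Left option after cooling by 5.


Original game: {23 | -2} (a switch {a | b} with a > b).
Cooling by t (for t below the temperature (a - b)/2 = 25/2) taxes each move by t: {a | b} cooled by t is {a - t | b + t}.
Cooling amount: t = 5
Cooled Left option: 23 - 5 = 18
Cooled Right option: -2 + 5 = 3
Cooled game: {18 | 3}
Left option = 18

18


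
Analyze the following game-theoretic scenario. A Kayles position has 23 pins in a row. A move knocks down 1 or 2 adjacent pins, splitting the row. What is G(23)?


Kayles: a move removes 1 or 2 adjacent pins from a contiguous row.
Removing pins from a row of k leaves two independent rows (a, b) with a + b = k - 1 (one pin) or a + b = k - 2 (two pins); an end removal gives a = 0.
By Sprague-Grundy, G(k) = mex{ G(a) XOR G(b) } over all these splits. G(0) = 0.
G(1): splits (0,0):0^0=0 -> mex({0}) = 1
G(2): splits (0,1):0^1=1 (0,0):0^0=0 -> mex({0, 1}) = 2
G(3): splits (0,2):0^2=2 (1,1):1^1=0 (0,1):0^1=1 -> mex({0, 1, 2}) = 3
G(4): splits (0,3):0^3=3 (1,2):1^2=3 (0,2):0^2=2 (1,1):1^1=0 -> mex({0, 2, 3}) = 1
G(5): splits (0,4):0^1=1 (1,3):1^3=2 (2,2):2^2=0 (0,3):0^3=3 (1,2):1^2=3 -> mex({0, 1, 2, 3}) = 4
G(6) = mex({0, 1, 2, 4}) = 3
G(7) = mex({0, 1, 3, 4, 5}) = 2
G(8) = mex({0, 2, 3, 5, 6}) = 1
G(9) = mex({0, 1, 2, 3, 6, 7}) = 4
G(10) = mex({0, 1, 3, 4, 5, 7}) = 2
G(11) = mex({0, 1, 2, 3, 4, 5}) = 6
G(12) = mex({0, 1, 2, 3, 5, 6, 7}) = 4
G(13) = mex({0, 2, 3, 4, 6, 7}) = 1
G(14) = mex({0, 1, 4, 5, 6, 7}) = 2
G(15) = mex({0, 1, 2, 3, 4, 5, 6}) = 7
G(16) = mex({0, 2, 3, 5, 6, 7}) = 1
G(17) = mex({0, 1, 2, 3, 5, 6, 7}) = 4
G(18) = mex({0, 1, 2, 4, 5, 6}) = 3
G(19) = mex({0, 1, 3, 4, 5, 7}) = 2
G(20) = mex({0, 2, 3, 4, 5, 6, 7}) = 1
G(21) = mex({0, 1, 2, 3, 5, 6, 7}) = 4
G(22) = mex({0, 1, 2, 3, 4, 5, 7}) = 6
G(23) = mex({0, 1, 2, 3, 4, 5, 6}) = 7
Therefore G(23) = 7.

7


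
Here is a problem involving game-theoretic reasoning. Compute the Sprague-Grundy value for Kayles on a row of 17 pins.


Kayles: a move removes 1 or 2 adjacent pins from a contiguous row.
Removing pins from a row of k leaves two independent rows (a, b) with a + b = k - 1 (one pin) or a + b = k - 2 (two pins); an end removal gives a = 0.
By Sprague-Grundy, G(k) = mex{ G(a) XOR G(b) } over all these splits. G(0) = 0.
G(1): splits (0,0):0^0=0 -> mex({0}) = 1
G(2): splits (0,1):0^1=1 (0,0):0^0=0 -> mex({0, 1}) = 2
G(3): splits (0,2):0^2=2 (1,1):1^1=0 (0,1):0^1=1 -> mex({0, 1, 2}) = 3
G(4): splits (0,3):0^3=3 (1,2):1^2=3 (0,2):0^2=2 (1,1):1^1=0 -> mex({0, 2, 3}) = 1
G(5): splits (0,4):0^1=1 (1,3):1^3=2 (2,2):2^2=0 (0,3):0^3=3 (1,2):1^2=3 -> mex({0, 1, 2, 3}) = 4
G(6) = mex({0, 1, 2, 4}) = 3
G(7) = mex({0, 1, 3, 4, 5}) = 2
G(8) = mex({0, 2, 3, 5, 6}) = 1
G(9) = mex({0, 1, 2, 3, 6, 7}) = 4
G(10) = mex({0, 1, 3, 4, 5, 7}) = 2
G(11) = mex({0, 1, 2, 3, 4, 5}) = 6
G(12) = mex({0, 1, 2, 3, 5, 6, 7}) = 4
G(13) = mex({0, 2, 3, 4, 6, 7}) = 1
G(14) = mex({0, 1, 4, 5, 6, 7}) = 2
G(15) = mex({0, 1, 2, 3, 4, 5, 6}) = 7
G(16) = mex({0, 2, 3, 5, 6, 7}) = 1
G(17) = mex({0, 1, 2, 3, 5, 6, 7}) = 4
Therefore G(17) = 4.

4


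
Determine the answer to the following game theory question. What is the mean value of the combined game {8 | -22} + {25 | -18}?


G1 = {8 | -22}, G2 = {25 | -18}
Each is a switch {a | b} with numbers a > b; its mean value is (a + b)/2, and mean value is additive over game sums: m(G1 + G2) = m(G1) + m(G2).
Mean of G1 = (8 + (-22))/2 = -14/2 = -7
Mean of G2 = (25 + (-18))/2 = 7/2 = 7/2
Mean of G1 + G2 = -7 + 7/2 = -7/2

-7/2


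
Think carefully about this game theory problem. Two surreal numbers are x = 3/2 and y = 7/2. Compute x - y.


x = 3/2, y = 7/2
Converting to common denominator: 2
x = 3/2, y = 7/2
x - y = 3/2 - 7/2 = -2

-2


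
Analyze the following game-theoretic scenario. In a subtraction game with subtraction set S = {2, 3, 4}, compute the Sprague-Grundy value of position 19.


The subtraction set is S = {2, 3, 4}.
G(k) = mex{ G(k - s) : s in S, s <= k }. We compute iteratively: G(0) = 0.
G(1) = mex({}) = 0
G(2) = mex({0}) = 1
G(3) = mex({0}) = 1
G(4) = mex({0, 1}) = 2
G(5) = mex({0, 1}) = 2
G(6) = mex({1, 2}) = 0
G(7) = mex({1, 2}) = 0
G(8) = mex({0, 2}) = 1
G(9) = mex({0, 2}) = 1
Observe that G(6)..G(9) = 0, 0, 1, 1 repeats G(0)..G(3) = 0, 0, 1, 1.
For k >= max(S) = 4, G(k) is determined by the previous 4 values G(k-4)..G(k-1); a window of 4 consecutive values has recurred shifted by 6, so by induction G(k + 6) = G(k) for all k >= 0: the sequence is periodic from the start with period 6.
One period: G(0..5) = 0, 0, 1, 1, 2, 2.
19 mod 6 = 1, so G(19) = G(1) = 0.

0


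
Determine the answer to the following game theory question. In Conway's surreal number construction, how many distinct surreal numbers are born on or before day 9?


Day 0: {|} = 0 is born. Count = 1.
Day n: the number of surreal numbers born by day n is 2^(n+1) - 1.
By day 0: 2^1 - 1 = 1
By day 1: 2^2 - 1 = 3
By day 2: 2^3 - 1 = 7
By day 3: 2^4 - 1 = 15
By day 4: 2^5 - 1 = 31
By day 5: 2^6 - 1 = 63
By day 6: 2^7 - 1 = 127
By day 7: 2^8 - 1 = 255
By day 8: 2^9 - 1 = 511
By day 9: 2^10 - 1 = 1023
By day 9: 1023 surreal numbers.

1023


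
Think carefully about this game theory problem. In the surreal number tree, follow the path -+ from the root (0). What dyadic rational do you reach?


Sign expansion: -+
Rule: track bounds (lo, hi), initially (-inf, +inf). On '+', the current value becomes lo and we move to the simplest number in (value, hi): value + 1 if hi = +inf, otherwise the midpoint (value + hi)/2. On '-', the current value becomes hi and we move to value - 1 if lo = -inf, otherwise the midpoint (lo + value)/2.
Start at 0.
Step 1: sign = -, move left. Bounds: (-inf, 0). Value = -1
Step 2: sign = +, move right. Bounds: (-1, 0). Value = -1/2
The surreal number with sign expansion -+ is -1/2.

-1/2


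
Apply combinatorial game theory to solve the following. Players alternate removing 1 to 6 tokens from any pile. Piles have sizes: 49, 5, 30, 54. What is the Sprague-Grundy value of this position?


Subtraction set: {1, 2, 3, 4, 5, 6}
For this subtraction set, G(n) = n mod 7 (period = max + 1 = 7).
Pile 1 (size 49): G(49) = 49 mod 7 = 0
Pile 2 (size 5): G(5) = 5 mod 7 = 5
Pile 3 (size 30): G(30) = 30 mod 7 = 2
Pile 4 (size 54): G(54) = 54 mod 7 = 5
Total Grundy value = XOR of all: 0 XOR 5 XOR 2 XOR 5 = 2

2


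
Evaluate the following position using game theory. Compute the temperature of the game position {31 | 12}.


The game is {31 | 12}, a switch {a | b} with numbers a > b.
Cooling {a | b} by t gives {a - t | b + t}, which stops being hot when a - t = b + t, i.e. at t = (a - b)/2. So the temperature of a switch is (a - b)/2.
Temperature = (Left option - Right option) / 2
= (31 - (12)) / 2
= 19 / 2
= 19/2

19/2


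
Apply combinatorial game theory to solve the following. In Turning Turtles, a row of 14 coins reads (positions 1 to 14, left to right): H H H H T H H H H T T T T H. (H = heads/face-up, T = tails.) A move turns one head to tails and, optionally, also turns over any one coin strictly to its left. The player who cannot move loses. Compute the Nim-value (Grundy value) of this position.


Coins: H H H H T H H H H T T T T H
Key fact: a single head at position k behaves exactly like a Nim heap of size k (turning it to T and optionally flipping a coin at j < k corresponds to moving the heap from k to j, or to 0), and heads combine as a disjunctive sum (two heads at the same place would cancel, matching j XOR j = 0). So the Nim-value is the XOR of the 1-indexed positions of the heads.
Face-up positions (1-indexed): [1, 2, 3, 4, 6, 7, 8, 9, 14]
XOR 0 with 1: 0 XOR 1 = 1
XOR 1 with 2: 1 XOR 2 = 3
XOR 3 with 3: 3 XOR 3 = 0
XOR 0 with 4: 0 XOR 4 = 4
XOR 4 with 6: 4 XOR 6 = 2
XOR 2 with 7: 2 XOR 7 = 5
XOR 5 with 8: 5 XOR 8 = 13
XOR 13 with 9: 13 XOR 9 = 4
XOR 4 with 14: 4 XOR 14 = 10
Nim-value = 10

10


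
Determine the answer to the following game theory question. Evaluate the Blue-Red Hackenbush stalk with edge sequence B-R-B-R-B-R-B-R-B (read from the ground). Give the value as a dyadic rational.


Edges (from ground): B-R-B-R-B-R-B-R-B
By Berlekamp's sign-expansion rule, a Blue-Red Hackenbush stalk has the value of the surreal number whose sign sequence is the edge sequence with B -> + and R -> -.
Sign sequence: +-+-+-+-+
Trace the sign expansion in the surreal number tree, starting from 0:
Edge 1: B (sign +) -> bounds (0, +inf), value = 1
Edge 2: R (sign -) -> bounds (0, 1), value = 1/2
Edge 3: B (sign +) -> bounds (1/2, 1), value = 3/4
Edge 4: R (sign -) -> bounds (1/2, 3/4), value = 5/8
Edge 5: B (sign +) -> bounds (5/8, 3/4), value = 11/16
Edge 6: R (sign -) -> bounds (5/8, 11/16), value = 21/32
Edge 7: B (sign +) -> bounds (21/32, 11/16), value = 43/64
Edge 8: R (sign -) -> bounds (21/32, 43/64), value = 85/128
Edge 9: B (sign +) -> bounds (85/128, 43/64), value = 171/256
Game value = 171/256

171/256


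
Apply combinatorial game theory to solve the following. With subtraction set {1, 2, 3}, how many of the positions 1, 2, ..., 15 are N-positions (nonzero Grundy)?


Subtraction set S = {1, 2, 3}, so G(n) = n mod 4.
G(n) = 0 when n is a multiple of 4.
Multiples of 4 in [1, 15]: 3
N-positions (nonzero Grundy) = 15 - 3 = 12

12


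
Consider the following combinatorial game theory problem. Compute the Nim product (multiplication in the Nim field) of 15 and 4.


Nim multiplication is bilinear over XOR: (u XOR v) * w = (u*w) XOR (v*w).
So we split each operand into its bit components and XOR the pairwise Nim products.
15 = 1 + 2 + 4 + 8 (as XOR of powers of 2).
4 = 4 (as XOR of powers of 2).
Using the standard Nim-product table on single bits:
  2*2 = 3,   2*4 = 8,   2*8 = 12,
  4*4 = 6,   4*8 = 11,  8*8 = 13,
and  1*x = x (identity), k*l = l*k (commutative).
Pairwise Nim products:
  1 * 4 = 4
  2 * 4 = 8
  4 * 4 = 6
  8 * 4 = 11
XOR them: 4 XOR 8 XOR 6 XOR 11 = 1.
Result: 15 * 4 = 1 (in Nim).

1


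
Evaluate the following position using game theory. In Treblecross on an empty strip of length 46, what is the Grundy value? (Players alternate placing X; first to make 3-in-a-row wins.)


Treblecross: place X on empty cells; 3-in-a-row wins.
Playing within two cells of an existing X lets the opponent win at once, so sensible play treats the cells i-2..i+2 around each X as dead. The player left with no safe cell loses, so this is a normal-play take-away game on strips of safe cells.
Placing X at cell i (0-indexed) of a strip of k safe cells leaves independent strips of sizes max(0, i-2) and max(0, k-i-3). Hence G(k) = mex{ G(max(0,i-2)) XOR G(max(0,k-i-3)) : 0 <= i < k }, with G(0) = 0.
G(1): splits (0,0):0^0=0 -> mex({0}) = 1
G(2): splits (0,0):0^0=0 -> mex({0}) = 1
G(3): splits (0,0):0^0=0 -> mex({0}) = 1
G(4): splits (0,1):0^1=1 (0,0):0^0=0 -> mex({0, 1}) = 2
G(5): splits (0,2):0^1=1 (0,1):0^1=1 (0,0):0^0=0 -> mex({0, 1}) = 2
G(6) = mex({1}) = 0
G(7) = mex({0, 1, 2}) = 3
G(8) = mex({0, 1, 2}) = 3
G(9) = mex({0, 2}) = 1
G(10) = mex({0, 2, 3}) = 1
G(11) = mex({0, 3}) = 1
G(12) = mex({1, 3}) = 0
G(13) = mex({0, 1, 2, 3}) = 4
G(14) = mex({0, 1, 2}) = 3
G(15) = mex({0, 1, 2}) = 3
G(16) = mex({0, 1, 2, 4}) = 3
G(17) = mex({0, 1, 3, 4}) = 2
G(18) = mex({0, 1, 3, 4}) = 2
G(19) = mex({0, 1, 3, 5}) = 2
G(20) = mex({0, 1, 2, 3, 5}) = 4
G(21) = mex({0, 1, 2, 3, 5}) = 4
G(22) = mex({1, 2, 6}) = 0
G(23) = mex({0, 1, 2, 3, 4, 6}) = 5
G(24) = mex({0, 1, 2, 3, 4}) = 5
G(25) = mex({0, 1, 3, 4, 7}) = 2
G(26) = mex({0, 1, 3, 4, 5, 7}) = 2
G(27) = mex({0, 1, 3, 5}) = 2
G(28) = mex({0, 1, 2, 5}) = 3
G(29) = mex({0, 1, 2, 4, 5, 6}) = 3
G(30) = mex({1, 2, 4, 6}) = 0
G(31) = mex({0, 1, 2, 3, 4, 6}) = 5
G(32) = mex({1, 2, 3, 4, 7}) = 0
G(33) = mex({0, 3, 7}) = 1
G(34) = mex({0, 2, 3, 5, 7}) = 1
G(35) = mex({0, 2, 3, 5, 6}) = 1
G(36) = mex({0, 1, 2, 5, 6}) = 3
G(37) = mex({0, 1, 2, 4, 5, 6}) = 3
G(38) = mex({0, 1, 2, 4}) = 3
G(39) = mex({0, 1, 2, 3, 4, 7}) = 5
G(40) = mex({0, 1, 2, 3, 4, 5, 7}) = 6
G(41) = mex({0, 1, 2, 3, 5, 7}) = 4
G(42) = mex({0, 1, 2, 3, 5, 6, 7}) = 4
G(43) = mex({0, 2, 3, 5, 6}) = 1
G(44) = mex({1, 2, 3, 4, 5, 6}) = 0
G(45) = mex({0, 1, 2, 3, 4, 6, 7}) = 5
G(46) = mex({0, 1, 2, 3, 4, 7}) = 5
Therefore G(46) = 5.

5


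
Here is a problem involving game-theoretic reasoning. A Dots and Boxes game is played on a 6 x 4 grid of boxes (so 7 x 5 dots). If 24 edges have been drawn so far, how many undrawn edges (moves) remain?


Grid: 6 x 4 boxes, i.e. 7 rows and 5 columns of dots.
Horizontal edges: (rows + 1) * cols = 7 * 4 = 28
Vertical edges: rows * (cols + 1) = 6 * 5 = 30
Total edges: 28 + 30 = 58
Edges drawn: 24
Remaining: 58 - 24 = 34

34


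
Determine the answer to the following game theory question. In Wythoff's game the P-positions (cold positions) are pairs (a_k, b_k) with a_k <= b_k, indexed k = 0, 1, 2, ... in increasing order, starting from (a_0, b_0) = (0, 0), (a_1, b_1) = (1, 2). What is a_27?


By Wythoff's theorem, a_k = floor(k * phi) and b_k = floor(k * phi^2) = a_k + k, where phi = (1 + sqrt(5))/2 is the golden ratio.
phi = (1 + sqrt(5))/2 = 1.618034
k = 27
k * phi = 27 * 1.618034 = 43.686918
a_27 = floor(k * phi) = 43

43


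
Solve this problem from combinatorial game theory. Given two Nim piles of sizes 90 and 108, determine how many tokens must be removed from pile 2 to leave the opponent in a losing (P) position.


Piles: 90 and 108
Current XOR: 90 XOR 108 = 54 (non-zero, so this is an N-position).
To make the XOR zero, we need to find a move that balances the piles.
For pile 2 (size 108): target = 108 XOR 54 = 90
We reduce pile 2 from 108 to 90.
Tokens removed: 108 - 90 = 18
Verification: 90 XOR 90 = 0

18


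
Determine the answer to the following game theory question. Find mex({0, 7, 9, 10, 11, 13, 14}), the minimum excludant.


Set = {0, 7, 9, 10, 11, 13, 14}
0 is in the set.
1 is NOT in the set. This is the mex.
mex = 1

1


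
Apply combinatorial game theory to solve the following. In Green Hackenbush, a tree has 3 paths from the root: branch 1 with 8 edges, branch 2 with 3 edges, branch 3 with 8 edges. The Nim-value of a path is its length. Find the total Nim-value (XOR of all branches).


The tree has 3 branches from the ground vertex.
In Green Hackenbush, the Nim-value of a simple path of length k is k.
Branch 1: length 8, Nim-value = 8
Branch 2: length 3, Nim-value = 3
Branch 3: length 8, Nim-value = 8
Total Nim-value = XOR of all branch values:
0 XOR 8 = 8
8 XOR 3 = 11
11 XOR 8 = 3
Nim-value of the tree = 3

3


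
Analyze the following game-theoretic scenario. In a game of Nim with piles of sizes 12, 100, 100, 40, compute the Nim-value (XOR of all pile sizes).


We need the XOR (exclusive or) of all pile sizes.
After XOR-ing pile 1 (size 12): 0 XOR 12 = 12
After XOR-ing pile 2 (size 100): 12 XOR 100 = 104
After XOR-ing pile 3 (size 100): 104 XOR 100 = 12
After XOR-ing pile 4 (size 40): 12 XOR 40 = 36
The Nim-value of this position is 36.

36


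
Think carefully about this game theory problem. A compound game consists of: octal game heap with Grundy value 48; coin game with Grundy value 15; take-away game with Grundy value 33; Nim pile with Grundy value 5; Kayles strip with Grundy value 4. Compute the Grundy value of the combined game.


By the Sprague-Grundy theorem, the Grundy value of a sum of games is the XOR of individual Grundy values.
octal game heap: Grundy value = 48. Running XOR: 0 XOR 48 = 48
coin game: Grundy value = 15. Running XOR: 48 XOR 15 = 63
take-away game: Grundy value = 33. Running XOR: 63 XOR 33 = 30
Nim pile: Grundy value = 5. Running XOR: 30 XOR 5 = 27
Kayles strip: Grundy value = 4. Running XOR: 27 XOR 4 = 31
The combined Grundy value is 31.

31


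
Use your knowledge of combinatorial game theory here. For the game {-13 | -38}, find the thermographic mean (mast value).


Game = {-13 | -38}, a switch {a | b} with numbers a > b.
Its thermograph has left wall a - t and right wall b + t, which meet at t = (a - b)/2, where both equal (a + b)/2. So the mast (mean value) is at (a + b)/2.
Mean = (-13 + (-38))/2 = -51/2 = -51/2

-51/2


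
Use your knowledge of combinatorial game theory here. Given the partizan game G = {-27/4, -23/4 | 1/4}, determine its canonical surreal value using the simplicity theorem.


Left options: {-27/4, -23/4}, max = -23/4
Right options: {1/4}, min = 1/4
All options are numbers and max(Left) < min(Right), so by the simplicity theorem the value is the simplest (earliest-born) number strictly between -23/4 and 1/4.
Integers -5 through 0 all lie strictly between -23/4 and 1/4.
Among integers, the simplest (lowest birthday = smallest |n|; 0 is born on day 0, +-n on day n) is 0.
No non-integer in the interval can be simpler: if x is a non-integer in the interval, then floor(x) or ceil(x) also lies in the interval (the interval contains an integer), and both are proper prefixes of x's sign expansion, i.e. born earlier. So the game value is 0.
Game value = 0

0


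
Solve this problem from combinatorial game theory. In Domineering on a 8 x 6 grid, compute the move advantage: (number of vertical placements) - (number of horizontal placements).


Board is 8 x 6 (rows x cols).
Left (vertical) placements: (rows-1) * cols = 7 * 6 = 42
Right (horizontal) placements: rows * (cols-1) = 8 * 5 = 40
Advantage = Left - Right = 42 - 40 = 2

2


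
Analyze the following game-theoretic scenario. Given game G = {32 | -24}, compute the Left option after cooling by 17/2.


Original game: {32 | -24} (a switch {a | b} with a > b).
Cooling by t (for t below the temperature (a - b)/2 = 28) taxes each move by t: {a | b} cooled by t is {a - t | b + t}.
Cooling amount: t = 17/2
Cooled Left option: 32 - 17/2 = 47/2
Cooled Right option: -24 + 17/2 = -31/2
Cooled game: {47/2 | -31/2}
Left option = 47/2

47/2


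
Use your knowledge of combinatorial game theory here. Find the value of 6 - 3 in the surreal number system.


x = 6, y = 3
x - y = 6 - 3 = 3

3


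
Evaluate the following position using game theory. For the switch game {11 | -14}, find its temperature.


The game is {11 | -14}, a switch {a | b} with numbers a > b.
Cooling {a | b} by t gives {a - t | b + t}, which stops being hot when a - t = b + t, i.e. at t = (a - b)/2. So the temperature of a switch is (a - b)/2.
Temperature = (Left option - Right option) / 2
= (11 - (-14)) / 2
= 25 / 2
= 25/2

25/2


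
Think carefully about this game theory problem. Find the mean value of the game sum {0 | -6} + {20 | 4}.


G1 = {0 | -6}, G2 = {20 | 4}
Each is a switch {a | b} with numbers a > b; its mean value is (a + b)/2, and mean value is additive over game sums: m(G1 + G2) = m(G1) + m(G2).
Mean of G1 = (0 + (-6))/2 = -6/2 = -3
Mean of G2 = (20 + (4))/2 = 24/2 = 12
Mean of G1 + G2 = -3 + 12 = 9

9


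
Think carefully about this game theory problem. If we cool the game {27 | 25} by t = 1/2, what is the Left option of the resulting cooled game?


Original game: {27 | 25} (a switch {a | b} with a > b).
Cooling by t (for t below the temperature (a - b)/2 = 1) taxes each move by t: {a | b} cooled by t is {a - t | b + t}.
Cooling amount: t = 1/2
Cooled Left option: 27 - 1/2 = 53/2
Cooled Right option: 25 + 1/2 = 51/2
Cooled game: {53/2 | 51/2}
Left option = 53/2

53/2


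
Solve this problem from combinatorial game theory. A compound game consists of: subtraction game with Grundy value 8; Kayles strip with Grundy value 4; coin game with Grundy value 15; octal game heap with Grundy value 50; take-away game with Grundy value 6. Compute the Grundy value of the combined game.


By the Sprague-Grundy theorem, the Grundy value of a sum of games is the XOR of individual Grundy values.
subtraction game: Grundy value = 8. Running XOR: 0 XOR 8 = 8
Kayles strip: Grundy value = 4. Running XOR: 8 XOR 4 = 12
coin game: Grundy value = 15. Running XOR: 12 XOR 15 = 3
octal game heap: Grundy value = 50. Running XOR: 3 XOR 50 = 49
take-away game: Grundy value = 6. Running XOR: 49 XOR 6 = 55
The combined Grundy value is 55.

55


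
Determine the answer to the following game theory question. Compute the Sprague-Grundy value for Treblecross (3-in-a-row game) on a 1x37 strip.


Treblecross: place X on empty cells; 3-in-a-row wins.
Playing within two cells of an existing X lets the opponent win at once, so sensible play treats the cells i-2..i+2 around each X as dead. The player left with no safe cell loses, so this is a normal-play take-away game on strips of safe cells.
Placing X at cell i (0-indexed) of a strip of k safe cells leaves independent strips of sizes max(0, i-2) and max(0, k-i-3). Hence G(k) = mex{ G(max(0,i-2)) XOR G(max(0,k-i-3)) : 0 <= i < k }, with G(0) = 0.
G(1): splits (0,0):0^0=0 -> mex({0}) = 1
G(2): splits (0,0):0^0=0 -> mex({0}) = 1
G(3): splits (0,0):0^0=0 -> mex({0}) = 1
G(4): splits (0,1):0^1=1 (0,0):0^0=0 -> mex({0, 1}) = 2
G(5): splits (0,2):0^1=1 (0,1):0^1=1 (0,0):0^0=0 -> mex({0, 1}) = 2
G(6) = mex({1}) = 0
G(7) = mex({0, 1, 2}) = 3
G(8) = mex({0, 1, 2}) = 3
G(9) = mex({0, 2}) = 1
G(10) = mex({0, 2, 3}) = 1
G(11) = mex({0, 3}) = 1
G(12) = mex({1, 3}) = 0
G(13) = mex({0, 1, 2, 3}) = 4
G(14) = mex({0, 1, 2}) = 3
G(15) = mex({0, 1, 2}) = 3
G(16) = mex({0, 1, 2, 4}) = 3
G(17) = mex({0, 1, 3, 4}) = 2
G(18) = mex({0, 1, 3, 4}) = 2
G(19) = mex({0, 1, 3, 5}) = 2
G(20) = mex({0, 1, 2, 3, 5}) = 4
G(21) = mex({0, 1, 2, 3, 5}) = 4
G(22) = mex({1, 2, 6}) = 0
G(23) = mex({0, 1, 2, 3, 4, 6}) = 5
G(24) = mex({0, 1, 2, 3, 4}) = 5
G(25) = mex({0, 1, 3, 4, 7}) = 2
G(26) = mex({0, 1, 3, 4, 5, 7}) = 2
G(27) = mex({0, 1, 3, 5}) = 2
G(28) = mex({0, 1, 2, 5}) = 3
G(29) = mex({0, 1, 2, 4, 5, 6}) = 3
G(30) = mex({1, 2, 4, 6}) = 0
G(31) = mex({0, 1, 2, 3, 4, 6}) = 5
G(32) = mex({1, 2, 3, 4, 7}) = 0
G(33) = mex({0, 3, 7}) = 1
G(34) = mex({0, 2, 3, 5, 7}) = 1
G(35) = mex({0, 2, 3, 5, 6}) = 1
G(36) = mex({0, 1, 2, 5, 6}) = 3
G(37) = mex({0, 1, 2, 4, 5, 6}) = 3
Therefore G(37) = 3.

3
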